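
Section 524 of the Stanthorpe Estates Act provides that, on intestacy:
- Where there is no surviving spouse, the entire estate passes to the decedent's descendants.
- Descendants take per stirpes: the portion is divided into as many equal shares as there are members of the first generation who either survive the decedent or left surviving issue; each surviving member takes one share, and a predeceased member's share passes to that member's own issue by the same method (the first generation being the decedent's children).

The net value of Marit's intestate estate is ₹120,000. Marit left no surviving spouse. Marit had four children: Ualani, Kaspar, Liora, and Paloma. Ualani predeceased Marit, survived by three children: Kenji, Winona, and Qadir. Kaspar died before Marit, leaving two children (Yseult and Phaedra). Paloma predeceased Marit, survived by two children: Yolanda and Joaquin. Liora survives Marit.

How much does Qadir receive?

The entire ₹120,000 passes to the descendants.
That amount (₹120,000) is divided into 4 shares of ₹30,000: Liora takes ₹30,000; Ualani's ₹30,000 share passes to Ualani's issue; Kaspar's ₹30,000 share passes to Kaspar's issue; Paloma's ₹30,000 share passes to Paloma's issue.
Ualani's share (₹30,000) is divided into 3 shares of ₹10,000: Kenji, Winona, and Qadir each take ₹10,000.
Kaspar's share (₹30,000) is divided into 2 shares of ₹15,000: Yseult and Phaedra each take ₹15,000.
Paloma's share (₹30,000) is divided into 2 shares of ₹15,000: Yolanda and Joaquin each take ₹15,000.

Qadir receives ₹10,000.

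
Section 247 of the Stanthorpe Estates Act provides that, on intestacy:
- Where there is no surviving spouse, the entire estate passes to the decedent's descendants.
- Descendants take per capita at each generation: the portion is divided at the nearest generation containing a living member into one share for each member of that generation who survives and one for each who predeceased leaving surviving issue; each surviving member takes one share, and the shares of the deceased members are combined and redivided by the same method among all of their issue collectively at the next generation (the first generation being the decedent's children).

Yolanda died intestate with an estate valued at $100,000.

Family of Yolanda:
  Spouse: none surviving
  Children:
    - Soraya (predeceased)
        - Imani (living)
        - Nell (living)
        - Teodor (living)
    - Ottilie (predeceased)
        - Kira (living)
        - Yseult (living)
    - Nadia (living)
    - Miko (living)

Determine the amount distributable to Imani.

The entire $100,000 passes to the descendants.
That amount ($100,000) is divided at the children's generation into 4 shares of $25,000. Nadia and Miko each take $25,000. The 2 shares of the deceased (Soraya and Ottilie) are combined into a pool of $50,000.
That pool ($50,000) is divided at the grandchildren's generation equally among Imani, Nell, Teodor, Kira, and Yseult: $10,000 each.

Imani receives $10,000.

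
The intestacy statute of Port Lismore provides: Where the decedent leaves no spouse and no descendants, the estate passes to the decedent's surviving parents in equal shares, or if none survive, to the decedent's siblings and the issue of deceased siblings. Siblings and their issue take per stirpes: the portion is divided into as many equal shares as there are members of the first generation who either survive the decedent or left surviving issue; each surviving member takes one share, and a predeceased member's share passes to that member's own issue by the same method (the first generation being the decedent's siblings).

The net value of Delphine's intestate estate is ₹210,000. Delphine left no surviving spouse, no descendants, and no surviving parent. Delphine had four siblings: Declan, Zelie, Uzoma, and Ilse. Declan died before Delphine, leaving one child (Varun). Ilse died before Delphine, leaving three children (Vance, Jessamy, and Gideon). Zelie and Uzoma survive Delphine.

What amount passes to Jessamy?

Jessamy receives ₹17,500.

The entire ₹210,000 passes to the siblings and their issue.
That amount (₹210,000) is divided into 4 shares of ₹52,500: Zelie and Uzoma each take ₹52,500; Declan's ₹52,500 share passes to Declan's issue; Ilse's ₹52,500 share passes to Ilse's issue.
Declan's share (₹52,500) passes entirely to Varun.
Ilse's share (₹52,500) is divided into 3 shares of ₹17,500: Vance, Jessamy, and Gideon each take ₹17,500.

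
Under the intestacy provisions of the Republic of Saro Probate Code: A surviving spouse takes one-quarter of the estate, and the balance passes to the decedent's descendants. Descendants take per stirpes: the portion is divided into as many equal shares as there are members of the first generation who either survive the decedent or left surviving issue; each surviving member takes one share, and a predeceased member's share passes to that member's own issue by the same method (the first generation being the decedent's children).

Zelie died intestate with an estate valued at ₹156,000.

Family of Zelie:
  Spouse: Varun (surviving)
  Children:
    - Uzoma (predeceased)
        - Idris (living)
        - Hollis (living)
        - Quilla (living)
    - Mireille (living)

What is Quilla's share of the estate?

Quilla receives ₹19,500.

Varun takes one-quarter of ₹156,000 = ₹39,000. The remaining ₹117,000 passes to the descendants.
The descendants' portion (₹117,000) is divided into 2 shares of ₹58,500: Mireille takes ₹58,500; Uzoma's ₹58,500 share passes to Uzoma's issue.
Uzoma's share (₹58,500) is divided into 3 shares of ₹19,500: Idris, Hollis, and Quilla each take ₹19,500.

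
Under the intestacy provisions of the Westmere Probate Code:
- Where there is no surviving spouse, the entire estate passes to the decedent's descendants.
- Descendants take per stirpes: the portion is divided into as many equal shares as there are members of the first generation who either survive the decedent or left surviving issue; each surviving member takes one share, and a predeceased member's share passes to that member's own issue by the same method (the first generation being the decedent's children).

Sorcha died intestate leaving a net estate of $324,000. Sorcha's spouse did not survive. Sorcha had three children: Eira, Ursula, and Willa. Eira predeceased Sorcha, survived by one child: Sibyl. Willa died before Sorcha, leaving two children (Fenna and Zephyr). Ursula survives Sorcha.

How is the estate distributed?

The entire $324,000 passes to the descendants.
That amount ($324,000) is divided into 3 shares of $108,000: Ursula takes $108,000; Eira's $108,000 share passes to Eira's issue; Willa's $108,000 share passes to Willa's issue.
Eira's share ($108,000) passes entirely to Sibyl.
Willa's share ($108,000) is divided into 2 shares of $54,000: Fenna and Zephyr each take $54,000.

Sibyl: $108,000; Ursula: $108,000; Fenna: $54,000; Zephyr: $54,000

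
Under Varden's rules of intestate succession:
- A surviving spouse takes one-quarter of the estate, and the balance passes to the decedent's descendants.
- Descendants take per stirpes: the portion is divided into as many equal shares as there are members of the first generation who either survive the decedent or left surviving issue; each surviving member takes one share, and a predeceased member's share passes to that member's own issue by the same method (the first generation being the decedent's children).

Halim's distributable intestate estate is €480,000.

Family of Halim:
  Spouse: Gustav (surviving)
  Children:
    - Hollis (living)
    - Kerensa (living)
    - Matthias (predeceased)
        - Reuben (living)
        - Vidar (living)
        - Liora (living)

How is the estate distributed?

Gustav takes one-quarter of €480,000 = €120,000. The remaining €360,000 passes to the descendants.
The descendants' portion (€360,000) is divided into 3 shares of €120,000: Hollis and Kerensa each take €120,000; Matthias's €120,000 share passes to Matthias's issue.
Matthias's share (€120,000) is divided into 3 shares of €40,000: Reuben, Vidar, and Liora each take €40,000.

Gustav: €120,000; Hollis: €120,000; Kerensa: €120,000; Reuben: €40,000; Vidar: €40,000; Liora: €40,000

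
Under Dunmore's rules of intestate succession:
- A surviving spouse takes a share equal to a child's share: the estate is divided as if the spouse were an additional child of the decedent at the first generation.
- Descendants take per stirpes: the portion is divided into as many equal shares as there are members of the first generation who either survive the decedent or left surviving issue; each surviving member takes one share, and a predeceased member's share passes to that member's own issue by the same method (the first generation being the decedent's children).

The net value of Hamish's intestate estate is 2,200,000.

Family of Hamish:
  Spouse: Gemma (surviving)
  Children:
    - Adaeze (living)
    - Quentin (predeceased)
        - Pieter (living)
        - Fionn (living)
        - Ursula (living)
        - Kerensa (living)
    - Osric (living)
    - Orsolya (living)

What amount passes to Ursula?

The spouse counts as an additional share at the children's level, so there are 5 primary shares of 440,000. Gemma takes one such share (440,000).
The children's combined portion (1,760,000) is divided into 4 shares of 440,000: Adaeze, Osric, and Orsolya each take 440,000; Quentin's 440,000 share passes to Quentin's issue.
Quentin's share (440,000) is divided into 4 shares of 110,000: Pieter, Fionn, Ursula, and Kerensa each take 110,000.

Ursula receives 110,000.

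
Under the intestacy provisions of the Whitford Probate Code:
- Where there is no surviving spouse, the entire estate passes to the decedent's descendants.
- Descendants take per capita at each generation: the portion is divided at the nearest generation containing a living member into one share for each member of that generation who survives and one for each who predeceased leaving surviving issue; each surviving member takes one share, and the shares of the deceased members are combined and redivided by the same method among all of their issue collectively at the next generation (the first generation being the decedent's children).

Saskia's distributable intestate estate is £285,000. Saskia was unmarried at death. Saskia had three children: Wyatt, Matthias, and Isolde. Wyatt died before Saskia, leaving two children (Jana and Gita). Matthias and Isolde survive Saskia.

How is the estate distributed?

The entire £285,000 passes to the descendants.
That amount (£285,000) is divided at the children's generation into 3 shares of £95,000. Matthias and Isolde each take £95,000. The remaining share for the deceased Wyatt (£95,000) is carried to the next generation.
That pool (£95,000) is divided at the grandchildren's generation equally among Jana and Gita: £47,500 each.

Jana: £47,500; Gita: £47,500; Matthias: £95,000; Isolde: £95,000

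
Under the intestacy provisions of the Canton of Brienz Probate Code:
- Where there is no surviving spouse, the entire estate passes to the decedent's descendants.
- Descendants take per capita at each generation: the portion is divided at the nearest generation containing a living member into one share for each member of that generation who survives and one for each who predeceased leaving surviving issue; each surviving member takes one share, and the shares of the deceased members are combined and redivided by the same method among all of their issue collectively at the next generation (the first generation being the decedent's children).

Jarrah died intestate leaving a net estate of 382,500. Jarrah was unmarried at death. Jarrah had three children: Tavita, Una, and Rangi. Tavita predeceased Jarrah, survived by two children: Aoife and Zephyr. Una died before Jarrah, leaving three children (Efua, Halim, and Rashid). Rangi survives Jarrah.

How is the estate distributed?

Aoife: 51,000; Zephyr: 51,000; Efua: 51,000; Halim: 51,000; Rashid: 51,000; Rangi: 127,500

The entire 382,500 passes to the descendants.
That amount (382,500) is divided at the children's generation into 3 shares of 127,500. Rangi takes 127,500. The 2 shares of the deceased (Tavita and Una) are combined into a pool of 255,000.
That pool (255,000) is divided at the grandchildren's generation equally among Aoife, Zephyr, Efua, Halim, and Rashid: 51,000 each.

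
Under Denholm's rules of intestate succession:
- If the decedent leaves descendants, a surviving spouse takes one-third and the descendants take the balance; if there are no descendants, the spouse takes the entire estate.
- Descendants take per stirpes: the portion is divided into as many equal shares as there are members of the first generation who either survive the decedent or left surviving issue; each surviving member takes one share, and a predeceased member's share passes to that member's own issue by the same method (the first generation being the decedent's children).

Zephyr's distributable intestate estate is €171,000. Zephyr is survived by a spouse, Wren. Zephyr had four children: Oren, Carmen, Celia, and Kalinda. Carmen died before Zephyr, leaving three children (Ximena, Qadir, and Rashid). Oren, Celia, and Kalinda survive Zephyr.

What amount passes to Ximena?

Wren takes one-third of €171,000 = €57,000. The remaining €114,000 passes to the descendants.
The descendants' portion (€114,000) is divided into 4 shares of €28,500: Oren, Celia, and Kalinda each take €28,500; Carmen's €28,500 share passes to Carmen's issue.
Carmen's share (€28,500) is divided into 3 shares of €9,500: Ximena, Qadir, and Rashid each take €9,500.

Ximena receives €9,500.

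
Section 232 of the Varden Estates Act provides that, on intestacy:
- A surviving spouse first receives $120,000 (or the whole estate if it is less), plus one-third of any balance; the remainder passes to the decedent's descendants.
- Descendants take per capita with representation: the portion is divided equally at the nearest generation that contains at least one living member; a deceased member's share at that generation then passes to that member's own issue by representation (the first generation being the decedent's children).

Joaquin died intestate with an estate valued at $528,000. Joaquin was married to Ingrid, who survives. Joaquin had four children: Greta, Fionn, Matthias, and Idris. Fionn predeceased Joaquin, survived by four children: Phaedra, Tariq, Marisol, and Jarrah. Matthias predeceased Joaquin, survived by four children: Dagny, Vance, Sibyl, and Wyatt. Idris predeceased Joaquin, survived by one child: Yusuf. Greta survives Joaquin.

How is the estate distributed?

Ingrid: $256,000; Greta: $68,000; Phaedra: $17,000; Tariq: $17,000; Marisol: $17,000; Jarrah: $17,000; Dagny: $17,000; Vance: $17,000; Sibyl: $17,000; Wyatt: $17,000; Yusuf: $68,000

Ingrid first takes $120,000, leaving a balance of $408,000. Ingrid then takes one-third of the balance ($136,000), for a total of $256,000. The remaining $272,000 passes to the descendants.
The descendants' portion ($272,000) is divided into 4 shares of $68,000: Greta takes $68,000; Fionn's $68,000 share passes to Fionn's issue; Matthias's $68,000 share passes to Matthias's issue; Idris's $68,000 share passes to Idris's issue.
Fionn's share ($68,000) is divided into 4 shares of $17,000: Phaedra, Tariq, Marisol, and Jarrah each take $17,000.
Matthias's share ($68,000) is divided into 4 shares of $17,000: Dagny, Vance, Sibyl, and Wyatt each take $17,000.
Idris's share ($68,000) passes entirely to Yusuf.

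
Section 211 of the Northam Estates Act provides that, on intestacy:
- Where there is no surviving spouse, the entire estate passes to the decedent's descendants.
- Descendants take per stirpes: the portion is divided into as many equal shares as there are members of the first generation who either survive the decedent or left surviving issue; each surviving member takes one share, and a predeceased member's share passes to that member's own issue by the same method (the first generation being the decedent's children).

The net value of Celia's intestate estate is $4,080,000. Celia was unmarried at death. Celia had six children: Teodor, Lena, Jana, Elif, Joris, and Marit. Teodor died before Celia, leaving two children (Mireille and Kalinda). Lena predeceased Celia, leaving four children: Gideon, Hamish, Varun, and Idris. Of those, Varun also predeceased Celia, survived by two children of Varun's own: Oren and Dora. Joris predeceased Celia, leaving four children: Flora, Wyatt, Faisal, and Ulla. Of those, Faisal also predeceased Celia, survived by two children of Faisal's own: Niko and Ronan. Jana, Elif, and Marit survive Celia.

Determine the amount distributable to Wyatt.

Wyatt receives $170,000.

The entire $4,080,000 passes to the descendants.
That amount ($4,080,000) is divided into 6 shares of $680,000: Jana, Elif, and Marit each take $680,000; Teodor's $680,000 share passes to Teodor's issue; Lena's $680,000 share passes to Lena's issue; Joris's $680,000 share passes to Joris's issue.
Teodor's share ($680,000) is divided into 2 shares of $340,000: Mireille and Kalinda each take $340,000.
Lena's share ($680,000) is divided into 4 shares of $170,000: Gideon, Hamish, and Idris each take $170,000; Varun's $170,000 share passes to Varun's issue.
Varun's share ($170,000) is divided into 2 shares of $85,000: Oren and Dora each take $85,000.
Joris's share ($680,000) is divided into 4 shares of $170,000: Flora, Wyatt, and Ulla each take $170,000; Faisal's $170,000 share passes to Faisal's issue.
Faisal's share ($170,000) is divided into 2 shares of $85,000: Niko and Ronan each take $85,000.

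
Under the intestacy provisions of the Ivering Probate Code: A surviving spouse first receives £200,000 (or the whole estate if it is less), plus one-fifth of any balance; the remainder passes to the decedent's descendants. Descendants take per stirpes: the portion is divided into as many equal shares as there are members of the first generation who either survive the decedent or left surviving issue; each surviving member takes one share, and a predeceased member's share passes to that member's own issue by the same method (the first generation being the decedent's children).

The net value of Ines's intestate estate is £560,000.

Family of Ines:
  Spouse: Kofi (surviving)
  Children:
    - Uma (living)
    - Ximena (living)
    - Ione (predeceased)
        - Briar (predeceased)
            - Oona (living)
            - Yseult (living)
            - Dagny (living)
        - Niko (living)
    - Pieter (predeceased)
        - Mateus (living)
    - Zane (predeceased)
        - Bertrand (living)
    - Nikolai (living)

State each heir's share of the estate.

Kofi: £272,000; Uma: £48,000; Ximena: £48,000; Oona: £8,000; Yseult: £8,000; Dagny: £8,000; Niko: £24,000; Mateus: £48,000; Bertrand: £48,000; Nikolai: £48,000

Kofi first takes £200,000, leaving a balance of £360,000. Kofi then takes one-fifth of the balance (£72,000), for a total of £272,000. The remaining £288,000 passes to the descendants.
The descendants' portion (£288,000) is divided into 6 shares of £48,000: Uma, Ximena, and Nikolai each take £48,000; Ione's £48,000 share passes to Ione's issue; Pieter's £48,000 share passes to Pieter's issue; Zane's £48,000 share passes to Zane's issue.
Ione's share (£48,000) is divided into 2 shares of £24,000: Niko takes £24,000; Briar's £24,000 share passes to Briar's issue.
Briar's share (£24,000) is divided into 3 shares of £8,000: Oona, Yseult, and Dagny each take £8,000.
Pieter's share (£48,000) passes entirely to Mateus.
Zane's share (£48,000) passes entirely to Bertrand.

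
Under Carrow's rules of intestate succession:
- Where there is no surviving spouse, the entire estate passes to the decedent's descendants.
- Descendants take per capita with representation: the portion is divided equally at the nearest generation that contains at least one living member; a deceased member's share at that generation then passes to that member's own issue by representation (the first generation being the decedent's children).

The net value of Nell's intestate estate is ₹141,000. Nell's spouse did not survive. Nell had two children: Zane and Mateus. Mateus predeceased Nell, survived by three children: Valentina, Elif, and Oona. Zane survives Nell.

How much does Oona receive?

Oona receives ₹23,500.

The entire ₹141,000 passes to the descendants.
That amount (₹141,000) is divided into 2 shares of ₹70,500: Zane takes ₹70,500; Mateus's ₹70,500 share passes to Mateus's issue.
Mateus's share (₹70,500) is divided into 3 shares of ₹23,500: Valentina, Elif, and Oona each take ₹23,500.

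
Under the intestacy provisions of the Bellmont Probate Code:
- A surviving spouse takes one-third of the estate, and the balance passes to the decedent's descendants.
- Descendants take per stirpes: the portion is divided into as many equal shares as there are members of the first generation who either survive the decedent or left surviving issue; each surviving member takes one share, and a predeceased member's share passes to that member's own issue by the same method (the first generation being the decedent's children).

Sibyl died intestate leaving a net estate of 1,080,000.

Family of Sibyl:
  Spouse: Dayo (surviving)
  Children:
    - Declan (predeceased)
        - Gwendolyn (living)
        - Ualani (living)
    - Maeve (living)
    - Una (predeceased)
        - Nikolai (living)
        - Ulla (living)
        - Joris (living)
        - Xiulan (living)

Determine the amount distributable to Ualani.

Ualani receives 120,000.

Dayo takes one-third of 1,080,000 = 360,000. The remaining 720,000 passes to the descendants.
The descendants' portion (720,000) is divided into 3 shares of 240,000: Maeve takes 240,000; Declan's 240,000 share passes to Declan's issue; Una's 240,000 share passes to Una's issue.
Declan's share (240,000) is divided into 2 shares of 120,000: Gwendolyn and Ualani each take 120,000.
Una's share (240,000) is divided into 4 shares of 60,000: Nikolai, Ulla, Joris, and Xiulan each take 60,000.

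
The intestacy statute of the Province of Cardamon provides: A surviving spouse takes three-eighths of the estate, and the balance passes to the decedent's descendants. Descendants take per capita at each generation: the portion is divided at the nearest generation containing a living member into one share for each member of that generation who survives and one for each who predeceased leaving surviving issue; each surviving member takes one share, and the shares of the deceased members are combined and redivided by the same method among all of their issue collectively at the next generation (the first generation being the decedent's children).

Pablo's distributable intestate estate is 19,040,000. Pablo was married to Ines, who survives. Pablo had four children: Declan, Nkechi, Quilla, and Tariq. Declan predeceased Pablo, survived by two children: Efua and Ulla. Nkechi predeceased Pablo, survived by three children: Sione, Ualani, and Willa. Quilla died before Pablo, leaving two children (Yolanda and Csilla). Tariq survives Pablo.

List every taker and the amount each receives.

Ines: 7,140,000; Efua: 1,275,000; Ulla: 1,275,000; Sione: 1,275,000; Ualani: 1,275,000; Willa: 1,275,000; Yolanda: 1,275,000; Csilla: 1,275,000; Tariq: 2,975,000

Ines takes three-eighths of 19,040,000 = 7,140,000. The remaining 11,900,000 passes to the descendants.
The descendants' portion (11,900,000) is divided at the children's generation into 4 shares of 2,975,000. Tariq takes 2,975,000. The 3 shares of the deceased (Declan, Nkechi, and Quilla) are combined into a pool of 8,925,000.
That pool (8,925,000) is divided at the grandchildren's generation equally among Efua, Ulla, Sione, Ualani, Willa, Yolanda, and Csilla: 1,275,000 each.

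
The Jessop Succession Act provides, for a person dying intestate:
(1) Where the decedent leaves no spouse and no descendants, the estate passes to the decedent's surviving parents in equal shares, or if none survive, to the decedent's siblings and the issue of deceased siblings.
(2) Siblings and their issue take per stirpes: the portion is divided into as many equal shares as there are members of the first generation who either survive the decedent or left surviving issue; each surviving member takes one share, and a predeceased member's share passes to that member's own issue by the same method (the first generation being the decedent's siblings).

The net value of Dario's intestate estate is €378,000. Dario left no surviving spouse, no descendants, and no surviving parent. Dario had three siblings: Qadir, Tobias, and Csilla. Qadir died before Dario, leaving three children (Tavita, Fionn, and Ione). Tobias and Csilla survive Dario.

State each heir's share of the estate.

Tavita: €42,000; Fionn: €42,000; Ione: €42,000; Tobias: €126,000; Csilla: €126,000

The entire €378,000 passes to the siblings and their issue.
That amount (€378,000) is divided into 3 shares of €126,000: Tobias and Csilla each take €126,000; Qadir's €126,000 share passes to Qadir's issue.
Qadir's share (€126,000) is divided into 3 shares of €42,000: Tavita, Fionn, and Ione each take €42,000.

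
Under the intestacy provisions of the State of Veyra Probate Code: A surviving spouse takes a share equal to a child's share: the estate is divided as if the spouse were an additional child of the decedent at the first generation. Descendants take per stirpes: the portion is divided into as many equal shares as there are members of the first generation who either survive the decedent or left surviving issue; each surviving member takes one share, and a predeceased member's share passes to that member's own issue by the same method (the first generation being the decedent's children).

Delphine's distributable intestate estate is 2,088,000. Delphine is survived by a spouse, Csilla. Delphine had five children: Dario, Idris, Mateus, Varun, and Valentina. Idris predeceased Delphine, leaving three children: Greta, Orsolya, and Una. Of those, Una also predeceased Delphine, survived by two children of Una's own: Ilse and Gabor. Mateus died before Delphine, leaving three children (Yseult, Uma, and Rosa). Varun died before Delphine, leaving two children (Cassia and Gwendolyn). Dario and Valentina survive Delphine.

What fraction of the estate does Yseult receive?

The spouse counts as an additional share at the children's level, so there are 6 primary shares of 348,000. Csilla takes one such share (348,000).
The children's combined portion (1,740,000) is divided into 5 shares of 348,000: Dario and Valentina each take 348,000; Idris's 348,000 share passes to Idris's issue; Mateus's 348,000 share passes to Mateus's issue; Varun's 348,000 share passes to Varun's issue.
Idris's share (348,000) is divided into 3 shares of 116,000: Greta and Orsolya each take 116,000; Una's 116,000 share passes to Una's issue.
Una's share (116,000) is divided into 2 shares of 58,000: Ilse and Gabor each take 58,000.
Mateus's share (348,000) is divided into 3 shares of 116,000: Yseult, Uma, and Rosa each take 116,000.
Varun's share (348,000) is divided into 2 shares of 174,000: Cassia and Gwendolyn each take 174,000.

Yseult receives 1/18 of the estate.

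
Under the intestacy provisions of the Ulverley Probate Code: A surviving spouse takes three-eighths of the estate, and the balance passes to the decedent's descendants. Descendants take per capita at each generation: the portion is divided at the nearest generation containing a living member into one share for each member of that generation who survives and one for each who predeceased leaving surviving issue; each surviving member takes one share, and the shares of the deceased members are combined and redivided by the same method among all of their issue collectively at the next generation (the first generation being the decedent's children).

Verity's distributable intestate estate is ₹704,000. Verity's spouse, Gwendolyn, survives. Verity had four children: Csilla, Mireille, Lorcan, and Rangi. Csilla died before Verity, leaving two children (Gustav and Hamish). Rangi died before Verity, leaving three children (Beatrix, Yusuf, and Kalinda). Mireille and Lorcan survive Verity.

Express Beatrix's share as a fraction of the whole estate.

Beatrix receives 1/16 of the estate.

Gwendolyn takes three-eighths of ₹704,000 = ₹264,000. The remaining ₹440,000 passes to the descendants.
The descendants' portion (₹440,000) is divided at the children's generation into 4 shares of ₹110,000. Mireille and Lorcan each take ₹110,000. The 2 shares of the deceased (Csilla and Rangi) are combined into a pool of ₹220,000.
That pool (₹220,000) is divided at the grandchildren's generation equally among Gustav, Hamish, Beatrix, Yusuf, and Kalinda: ₹44,000 each.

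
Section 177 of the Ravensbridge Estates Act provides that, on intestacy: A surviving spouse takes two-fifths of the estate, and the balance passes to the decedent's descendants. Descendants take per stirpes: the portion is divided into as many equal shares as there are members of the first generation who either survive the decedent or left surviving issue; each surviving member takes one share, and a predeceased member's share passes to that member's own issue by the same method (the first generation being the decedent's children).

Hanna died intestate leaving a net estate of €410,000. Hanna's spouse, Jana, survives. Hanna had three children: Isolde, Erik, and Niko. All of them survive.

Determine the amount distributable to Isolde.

Jana takes two-fifths of €410,000 = €164,000. The remaining €246,000 passes to the descendants.
The descendants' portion (€246,000) is divided into 3 shares of €82,000: Isolde, Erik, and Niko each take €82,000.

Isolde receives €82,000.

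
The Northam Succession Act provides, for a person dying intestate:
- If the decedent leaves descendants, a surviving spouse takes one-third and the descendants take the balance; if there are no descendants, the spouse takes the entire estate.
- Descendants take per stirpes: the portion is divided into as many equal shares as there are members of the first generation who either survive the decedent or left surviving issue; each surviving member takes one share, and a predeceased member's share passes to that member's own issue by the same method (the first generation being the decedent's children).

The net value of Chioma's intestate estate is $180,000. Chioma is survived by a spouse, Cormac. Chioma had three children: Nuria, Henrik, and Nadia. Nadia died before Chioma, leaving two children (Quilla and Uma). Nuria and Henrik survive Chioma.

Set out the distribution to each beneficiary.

Cormac takes one-third of $180,000 = $60,000. The remaining $120,000 passes to the descendants.
The descendants' portion ($120,000) is divided into 3 shares of $40,000: Nuria and Henrik each take $40,000; Nadia's $40,000 share passes to Nadia's issue.
Nadia's share ($40,000) is divided into 2 shares of $20,000: Quilla and Uma each take $20,000.

Cormac: $60,000; Nuria: $40,000; Henrik: $40,000; Quilla: $20,000; Uma: $20,000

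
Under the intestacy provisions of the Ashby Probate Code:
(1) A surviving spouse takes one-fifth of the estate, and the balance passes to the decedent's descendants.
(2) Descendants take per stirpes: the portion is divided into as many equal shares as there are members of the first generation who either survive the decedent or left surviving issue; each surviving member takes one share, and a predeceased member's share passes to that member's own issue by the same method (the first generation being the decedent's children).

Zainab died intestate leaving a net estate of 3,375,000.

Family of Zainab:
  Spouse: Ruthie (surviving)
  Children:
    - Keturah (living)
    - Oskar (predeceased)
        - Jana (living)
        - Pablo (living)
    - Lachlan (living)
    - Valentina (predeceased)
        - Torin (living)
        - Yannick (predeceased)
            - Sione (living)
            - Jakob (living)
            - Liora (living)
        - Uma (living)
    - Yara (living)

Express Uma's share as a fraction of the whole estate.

Ruthie takes one-fifth of 3,375,000 = 675,000. The remaining 2,700,000 passes to the descendants.
The descendants' portion (2,700,000) is divided into 5 shares of 540,000: Keturah, Lachlan, and Yara each take 540,000; Oskar's 540,000 share passes to Oskar's issue; Valentina's 540,000 share passes to Valentina's issue.
Oskar's share (540,000) is divided into 2 shares of 270,000: Jana and Pablo each take 270,000.
Valentina's share (540,000) is divided into 3 shares of 180,000: Torin and Uma each take 180,000; Yannick's 180,000 share passes to Yannick's issue.
Yannick's share (180,000) is divided into 3 shares of 60,000: Sione, Jakob, and Liora each take 60,000.

Uma receives 4/75 of the estate.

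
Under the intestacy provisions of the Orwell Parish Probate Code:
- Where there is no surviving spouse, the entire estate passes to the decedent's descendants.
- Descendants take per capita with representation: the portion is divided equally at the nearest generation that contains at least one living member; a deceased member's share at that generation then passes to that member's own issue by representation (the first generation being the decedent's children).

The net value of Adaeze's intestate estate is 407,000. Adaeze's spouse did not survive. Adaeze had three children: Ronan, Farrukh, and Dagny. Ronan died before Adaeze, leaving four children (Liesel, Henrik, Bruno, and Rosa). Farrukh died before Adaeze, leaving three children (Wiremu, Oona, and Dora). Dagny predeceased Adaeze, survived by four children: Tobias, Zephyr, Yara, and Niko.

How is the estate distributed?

Liesel: 37,000; Henrik: 37,000; Bruno: 37,000; Rosa: 37,000; Wiremu: 37,000; Oona: 37,000; Dora: 37,000; Tobias: 37,000; Zephyr: 37,000; Yara: 37,000; Niko: 37,000

The entire 407,000 passes to the descendants.
No child survives, so the initial division is made at the grandchildren's generation.
That amount (407,000) is divided into 11 shares of 37,000: Liesel, Henrik, Bruno, Rosa, Wiremu, Oona, Dora, Tobias, Zephyr, Yara, and Niko each take 37,000.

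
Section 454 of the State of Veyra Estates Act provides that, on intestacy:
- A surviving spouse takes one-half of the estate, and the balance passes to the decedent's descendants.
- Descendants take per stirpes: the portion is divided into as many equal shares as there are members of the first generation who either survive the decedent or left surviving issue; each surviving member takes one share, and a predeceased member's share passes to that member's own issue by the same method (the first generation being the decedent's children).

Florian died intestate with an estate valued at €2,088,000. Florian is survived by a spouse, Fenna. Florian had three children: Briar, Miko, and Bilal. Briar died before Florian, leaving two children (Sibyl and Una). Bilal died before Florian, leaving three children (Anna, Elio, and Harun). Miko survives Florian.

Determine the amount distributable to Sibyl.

Fenna takes one-half of €2,088,000 = €1,044,000. The remaining €1,044,000 passes to the descendants.
The descendants' portion (€1,044,000) is divided into 3 shares of €348,000: Miko takes €348,000; Briar's €348,000 share passes to Briar's issue; Bilal's €348,000 share passes to Bilal's issue.
Briar's share (€348,000) is divided into 2 shares of €174,000: Sibyl and Una each take €174,000.
Bilal's share (€348,000) is divided into 3 shares of €116,000: Anna, Elio, and Harun each take €116,000.

Sibyl receives €174,000.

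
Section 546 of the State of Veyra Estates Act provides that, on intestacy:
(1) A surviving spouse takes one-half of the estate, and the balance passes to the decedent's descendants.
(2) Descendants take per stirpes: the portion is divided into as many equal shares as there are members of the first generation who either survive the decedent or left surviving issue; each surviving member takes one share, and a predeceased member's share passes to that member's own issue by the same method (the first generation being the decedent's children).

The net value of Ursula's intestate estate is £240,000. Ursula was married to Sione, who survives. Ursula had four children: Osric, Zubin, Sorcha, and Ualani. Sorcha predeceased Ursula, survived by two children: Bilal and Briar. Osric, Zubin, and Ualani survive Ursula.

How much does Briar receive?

Sione takes one-half of £240,000 = £120,000. The remaining £120,000 passes to the descendants.
The descendants' portion (£120,000) is divided into 4 shares of £30,000: Osric, Zubin, and Ualani each take £30,000; Sorcha's £30,000 share passes to Sorcha's issue.
Sorcha's share (£30,000) is divided into 2 shares of £15,000: Bilal and Briar each take £15,000.

Briar receives £15,000.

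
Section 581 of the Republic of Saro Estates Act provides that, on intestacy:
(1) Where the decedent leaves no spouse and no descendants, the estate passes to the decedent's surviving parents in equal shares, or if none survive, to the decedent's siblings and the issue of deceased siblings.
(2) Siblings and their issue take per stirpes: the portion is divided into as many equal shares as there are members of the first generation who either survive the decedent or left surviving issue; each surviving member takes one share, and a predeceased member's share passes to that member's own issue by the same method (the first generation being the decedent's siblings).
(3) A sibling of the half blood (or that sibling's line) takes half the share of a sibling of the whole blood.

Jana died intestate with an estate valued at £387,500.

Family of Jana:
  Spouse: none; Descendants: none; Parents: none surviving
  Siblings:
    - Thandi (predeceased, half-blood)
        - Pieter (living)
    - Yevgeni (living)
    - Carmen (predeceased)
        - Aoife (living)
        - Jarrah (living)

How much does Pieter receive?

Pieter receives £77,500.

The entire £387,500 passes to the siblings and their issue.
Counting each half-blood sibling's line as half a unit, there are 5/2 units in £387,500, so one unit is £155,000. Whole-blood lines (Yevgeni and Carmen) take £155,000 each; half-blood lines (Thandi) take £77,500 each.
Thandi's share (£77,500) passes entirely to Pieter.
Carmen's share (£155,000) is divided into 2 shares of £77,500: Aoife and Jarrah each take £77,500.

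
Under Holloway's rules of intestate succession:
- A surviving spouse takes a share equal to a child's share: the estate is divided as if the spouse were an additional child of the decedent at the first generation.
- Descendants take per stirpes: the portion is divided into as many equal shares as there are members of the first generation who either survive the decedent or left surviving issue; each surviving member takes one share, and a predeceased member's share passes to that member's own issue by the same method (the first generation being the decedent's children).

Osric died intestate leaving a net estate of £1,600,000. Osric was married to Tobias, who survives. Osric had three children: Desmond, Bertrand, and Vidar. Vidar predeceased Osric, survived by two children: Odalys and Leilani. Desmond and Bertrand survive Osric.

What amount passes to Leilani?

Leilani receives £200,000.

The spouse counts as an additional share at the children's level, so there are 4 primary shares of £400,000. Tobias takes one such share (£400,000).
The children's combined portion (£1,200,000) is divided into 3 shares of £400,000: Desmond and Bertrand each take £400,000; Vidar's £400,000 share passes to Vidar's issue.
Vidar's share (£400,000) is divided into 2 shares of £200,000: Odalys and Leilani each take £200,000.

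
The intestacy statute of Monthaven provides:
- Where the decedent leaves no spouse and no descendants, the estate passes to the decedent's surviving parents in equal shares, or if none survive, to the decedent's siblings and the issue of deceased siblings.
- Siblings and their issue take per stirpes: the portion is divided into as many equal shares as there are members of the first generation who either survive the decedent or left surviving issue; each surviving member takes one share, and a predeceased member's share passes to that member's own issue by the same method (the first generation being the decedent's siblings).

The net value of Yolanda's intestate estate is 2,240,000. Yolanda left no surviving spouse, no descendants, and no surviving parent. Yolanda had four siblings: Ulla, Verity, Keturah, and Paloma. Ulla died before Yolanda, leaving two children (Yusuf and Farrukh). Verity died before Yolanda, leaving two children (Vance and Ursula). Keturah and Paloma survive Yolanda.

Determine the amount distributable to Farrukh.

Farrukh receives 280,000.

The entire 2,240,000 passes to the siblings and their issue.
That amount (2,240,000) is divided into 4 shares of 560,000: Keturah and Paloma each take 560,000; Ulla's 560,000 share passes to Ulla's issue; Verity's 560,000 share passes to Verity's issue.
Ulla's share (560,000) is divided into 2 shares of 280,000: Yusuf and Farrukh each take 280,000.
Verity's share (560,000) is divided into 2 shares of 280,000: Vance and Ursula each take 280,000.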